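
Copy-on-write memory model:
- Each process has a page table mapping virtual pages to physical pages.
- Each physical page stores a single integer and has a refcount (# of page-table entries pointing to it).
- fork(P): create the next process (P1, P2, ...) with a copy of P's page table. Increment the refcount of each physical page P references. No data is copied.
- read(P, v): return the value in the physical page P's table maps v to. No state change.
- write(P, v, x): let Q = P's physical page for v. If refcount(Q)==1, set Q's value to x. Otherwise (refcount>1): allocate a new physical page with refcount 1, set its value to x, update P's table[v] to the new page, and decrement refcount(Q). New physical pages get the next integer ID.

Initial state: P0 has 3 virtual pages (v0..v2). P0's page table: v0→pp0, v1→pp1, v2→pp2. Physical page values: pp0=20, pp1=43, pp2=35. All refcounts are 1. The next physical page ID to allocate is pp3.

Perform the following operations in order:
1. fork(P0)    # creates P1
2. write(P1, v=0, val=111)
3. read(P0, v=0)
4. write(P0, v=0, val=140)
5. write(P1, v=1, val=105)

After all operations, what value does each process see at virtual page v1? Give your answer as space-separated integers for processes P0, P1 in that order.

Op 1: fork(P0) -> P1. 3 ppages; refcounts: pp0:2 pp1:2 pp2:2
Op 2: write(P1, v0, 111). refcount(pp0)=2>1 -> COPY to pp3. 4 ppages; refcounts: pp0:1 pp1:2 pp2:2 pp3:1
Op 3: read(P0, v0) -> 20. No state change.
Op 4: write(P0, v0, 140). refcount(pp0)=1 -> write in place. 4 ppages; refcounts: pp0:1 pp1:2 pp2:2 pp3:1
Op 5: write(P1, v1, 105). refcount(pp1)=2>1 -> COPY to pp4. 5 ppages; refcounts: pp0:1 pp1:1 pp2:2 pp3:1 pp4:1
P0: v1 -> pp1 = 43
P1: v1 -> pp4 = 105

Answer: 43 105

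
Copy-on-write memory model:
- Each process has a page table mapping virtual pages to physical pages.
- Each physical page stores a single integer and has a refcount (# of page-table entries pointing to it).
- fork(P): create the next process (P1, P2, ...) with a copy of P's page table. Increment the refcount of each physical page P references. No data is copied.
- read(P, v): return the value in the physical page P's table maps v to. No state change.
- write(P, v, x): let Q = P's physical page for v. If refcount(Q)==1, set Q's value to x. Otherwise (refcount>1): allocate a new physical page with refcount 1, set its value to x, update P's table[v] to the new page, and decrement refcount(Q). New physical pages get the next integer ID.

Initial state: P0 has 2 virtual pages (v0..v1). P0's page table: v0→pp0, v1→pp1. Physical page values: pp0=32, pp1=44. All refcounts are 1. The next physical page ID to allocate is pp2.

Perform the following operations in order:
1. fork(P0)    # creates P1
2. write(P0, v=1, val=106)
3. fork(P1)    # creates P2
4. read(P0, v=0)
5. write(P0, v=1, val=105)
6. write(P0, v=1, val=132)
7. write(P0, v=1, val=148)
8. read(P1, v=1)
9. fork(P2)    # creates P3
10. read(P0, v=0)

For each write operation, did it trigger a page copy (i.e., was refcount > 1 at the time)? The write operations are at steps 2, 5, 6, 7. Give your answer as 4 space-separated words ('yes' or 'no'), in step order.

Op 1: fork(P0) -> P1. 2 ppages; refcounts: pp0:2 pp1:2
Op 2: write(P0, v1, 106). refcount(pp1)=2>1 -> COPY to pp2. 3 ppages; refcounts: pp0:2 pp1:1 pp2:1
Op 3: fork(P1) -> P2. 3 ppages; refcounts: pp0:3 pp1:2 pp2:1
Op 4: read(P0, v0) -> 32. No state change.
Op 5: write(P0, v1, 105). refcount(pp2)=1 -> write in place. 3 ppages; refcounts: pp0:3 pp1:2 pp2:1
Op 6: write(P0, v1, 132). refcount(pp2)=1 -> write in place. 3 ppages; refcounts: pp0:3 pp1:2 pp2:1
Op 7: write(P0, v1, 148). refcount(pp2)=1 -> write in place. 3 ppages; refcounts: pp0:3 pp1:2 pp2:1
Op 8: read(P1, v1) -> 44. No state change.
Op 9: fork(P2) -> P3. 3 ppages; refcounts: pp0:4 pp1:3 pp2:1
Op 10: read(P0, v0) -> 32. No state change.

yes no no no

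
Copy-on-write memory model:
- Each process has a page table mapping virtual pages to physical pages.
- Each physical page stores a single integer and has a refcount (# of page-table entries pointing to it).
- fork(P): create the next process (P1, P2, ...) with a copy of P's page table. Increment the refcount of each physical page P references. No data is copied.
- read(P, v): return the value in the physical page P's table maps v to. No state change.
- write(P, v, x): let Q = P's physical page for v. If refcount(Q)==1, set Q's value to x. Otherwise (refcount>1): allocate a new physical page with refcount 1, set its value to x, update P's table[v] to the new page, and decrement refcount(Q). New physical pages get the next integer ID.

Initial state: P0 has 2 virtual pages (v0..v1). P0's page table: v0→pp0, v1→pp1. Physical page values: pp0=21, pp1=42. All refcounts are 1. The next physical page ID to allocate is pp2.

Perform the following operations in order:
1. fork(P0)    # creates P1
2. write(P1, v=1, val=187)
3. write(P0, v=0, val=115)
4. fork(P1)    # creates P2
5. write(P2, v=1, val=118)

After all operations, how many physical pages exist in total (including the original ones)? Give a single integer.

Answer: 5

Derivation:
Op 1: fork(P0) -> P1. 2 ppages; refcounts: pp0:2 pp1:2
Op 2: write(P1, v1, 187). refcount(pp1)=2>1 -> COPY to pp2. 3 ppages; refcounts: pp0:2 pp1:1 pp2:1
Op 3: write(P0, v0, 115). refcount(pp0)=2>1 -> COPY to pp3. 4 ppages; refcounts: pp0:1 pp1:1 pp2:1 pp3:1
Op 4: fork(P1) -> P2. 4 ppages; refcounts: pp0:2 pp1:1 pp2:2 pp3:1
Op 5: write(P2, v1, 118). refcount(pp2)=2>1 -> COPY to pp4. 5 ppages; refcounts: pp0:2 pp1:1 pp2:1 pp3:1 pp4:1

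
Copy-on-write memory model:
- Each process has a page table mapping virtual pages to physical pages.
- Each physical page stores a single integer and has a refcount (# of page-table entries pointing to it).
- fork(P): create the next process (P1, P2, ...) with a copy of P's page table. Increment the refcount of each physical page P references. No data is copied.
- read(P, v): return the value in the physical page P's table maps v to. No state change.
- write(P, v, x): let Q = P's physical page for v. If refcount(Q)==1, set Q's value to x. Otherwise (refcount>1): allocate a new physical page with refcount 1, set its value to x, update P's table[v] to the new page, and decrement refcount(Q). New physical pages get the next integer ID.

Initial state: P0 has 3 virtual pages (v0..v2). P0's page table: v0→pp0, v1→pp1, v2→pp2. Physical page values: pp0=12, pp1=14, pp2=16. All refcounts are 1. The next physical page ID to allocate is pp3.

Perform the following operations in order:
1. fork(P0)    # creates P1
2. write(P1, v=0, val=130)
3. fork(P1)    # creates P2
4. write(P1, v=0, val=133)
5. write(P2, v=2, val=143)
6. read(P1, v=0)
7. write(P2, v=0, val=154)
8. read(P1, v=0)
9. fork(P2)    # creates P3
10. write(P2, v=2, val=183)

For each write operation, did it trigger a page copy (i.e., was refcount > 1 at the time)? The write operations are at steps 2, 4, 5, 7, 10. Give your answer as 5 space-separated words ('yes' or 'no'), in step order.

Op 1: fork(P0) -> P1. 3 ppages; refcounts: pp0:2 pp1:2 pp2:2
Op 2: write(P1, v0, 130). refcount(pp0)=2>1 -> COPY to pp3. 4 ppages; refcounts: pp0:1 pp1:2 pp2:2 pp3:1
Op 3: fork(P1) -> P2. 4 ppages; refcounts: pp0:1 pp1:3 pp2:3 pp3:2
Op 4: write(P1, v0, 133). refcount(pp3)=2>1 -> COPY to pp4. 5 ppages; refcounts: pp0:1 pp1:3 pp2:3 pp3:1 pp4:1
Op 5: write(P2, v2, 143). refcount(pp2)=3>1 -> COPY to pp5. 6 ppages; refcounts: pp0:1 pp1:3 pp2:2 pp3:1 pp4:1 pp5:1
Op 6: read(P1, v0) -> 133. No state change.
Op 7: write(P2, v0, 154). refcount(pp3)=1 -> write in place. 6 ppages; refcounts: pp0:1 pp1:3 pp2:2 pp3:1 pp4:1 pp5:1
Op 8: read(P1, v0) -> 133. No state change.
Op 9: fork(P2) -> P3. 6 ppages; refcounts: pp0:1 pp1:4 pp2:2 pp3:2 pp4:1 pp5:2
Op 10: write(P2, v2, 183). refcount(pp5)=2>1 -> COPY to pp6. 7 ppages; refcounts: pp0:1 pp1:4 pp2:2 pp3:2 pp4:1 pp5:1 pp6:1

yes yes yes no yes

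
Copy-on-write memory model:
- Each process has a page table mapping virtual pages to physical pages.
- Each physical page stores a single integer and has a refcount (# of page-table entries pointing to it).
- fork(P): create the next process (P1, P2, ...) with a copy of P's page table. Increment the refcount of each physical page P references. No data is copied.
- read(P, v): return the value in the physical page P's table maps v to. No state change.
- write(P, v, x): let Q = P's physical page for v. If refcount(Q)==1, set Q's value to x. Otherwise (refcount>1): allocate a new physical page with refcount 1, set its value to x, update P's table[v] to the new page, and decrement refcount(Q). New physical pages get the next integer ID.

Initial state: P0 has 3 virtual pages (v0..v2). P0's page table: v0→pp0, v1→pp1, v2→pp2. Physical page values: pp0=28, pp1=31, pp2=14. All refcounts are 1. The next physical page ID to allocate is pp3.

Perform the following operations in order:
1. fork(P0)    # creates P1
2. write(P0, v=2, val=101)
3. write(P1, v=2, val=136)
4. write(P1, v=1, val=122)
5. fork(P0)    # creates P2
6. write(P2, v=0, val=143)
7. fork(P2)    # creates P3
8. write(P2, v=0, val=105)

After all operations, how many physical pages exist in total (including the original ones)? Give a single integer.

Op 1: fork(P0) -> P1. 3 ppages; refcounts: pp0:2 pp1:2 pp2:2
Op 2: write(P0, v2, 101). refcount(pp2)=2>1 -> COPY to pp3. 4 ppages; refcounts: pp0:2 pp1:2 pp2:1 pp3:1
Op 3: write(P1, v2, 136). refcount(pp2)=1 -> write in place. 4 ppages; refcounts: pp0:2 pp1:2 pp2:1 pp3:1
Op 4: write(P1, v1, 122). refcount(pp1)=2>1 -> COPY to pp4. 5 ppages; refcounts: pp0:2 pp1:1 pp2:1 pp3:1 pp4:1
Op 5: fork(P0) -> P2. 5 ppages; refcounts: pp0:3 pp1:2 pp2:1 pp3:2 pp4:1
Op 6: write(P2, v0, 143). refcount(pp0)=3>1 -> COPY to pp5. 6 ppages; refcounts: pp0:2 pp1:2 pp2:1 pp3:2 pp4:1 pp5:1
Op 7: fork(P2) -> P3. 6 ppages; refcounts: pp0:2 pp1:3 pp2:1 pp3:3 pp4:1 pp5:2
Op 8: write(P2, v0, 105). refcount(pp5)=2>1 -> COPY to pp6. 7 ppages; refcounts: pp0:2 pp1:3 pp2:1 pp3:3 pp4:1 pp5:1 pp6:1

Answer: 7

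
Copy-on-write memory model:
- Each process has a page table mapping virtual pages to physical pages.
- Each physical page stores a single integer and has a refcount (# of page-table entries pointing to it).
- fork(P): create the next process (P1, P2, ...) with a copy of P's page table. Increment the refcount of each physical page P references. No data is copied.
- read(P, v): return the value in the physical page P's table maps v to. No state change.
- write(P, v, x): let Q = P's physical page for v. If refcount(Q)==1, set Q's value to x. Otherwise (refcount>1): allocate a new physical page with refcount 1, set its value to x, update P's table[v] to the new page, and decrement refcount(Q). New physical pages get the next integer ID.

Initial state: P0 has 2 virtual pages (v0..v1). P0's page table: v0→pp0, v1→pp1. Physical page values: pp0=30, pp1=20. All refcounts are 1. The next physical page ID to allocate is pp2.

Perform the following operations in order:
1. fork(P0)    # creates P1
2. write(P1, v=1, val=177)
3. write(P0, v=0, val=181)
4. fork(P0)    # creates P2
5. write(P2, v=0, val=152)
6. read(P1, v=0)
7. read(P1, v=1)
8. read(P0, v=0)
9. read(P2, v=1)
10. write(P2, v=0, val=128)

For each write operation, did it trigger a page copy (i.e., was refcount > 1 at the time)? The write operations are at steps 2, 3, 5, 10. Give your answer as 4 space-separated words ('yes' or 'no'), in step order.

Op 1: fork(P0) -> P1. 2 ppages; refcounts: pp0:2 pp1:2
Op 2: write(P1, v1, 177). refcount(pp1)=2>1 -> COPY to pp2. 3 ppages; refcounts: pp0:2 pp1:1 pp2:1
Op 3: write(P0, v0, 181). refcount(pp0)=2>1 -> COPY to pp3. 4 ppages; refcounts: pp0:1 pp1:1 pp2:1 pp3:1
Op 4: fork(P0) -> P2. 4 ppages; refcounts: pp0:1 pp1:2 pp2:1 pp3:2
Op 5: write(P2, v0, 152). refcount(pp3)=2>1 -> COPY to pp4. 5 ppages; refcounts: pp0:1 pp1:2 pp2:1 pp3:1 pp4:1
Op 6: read(P1, v0) -> 30. No state change.
Op 7: read(P1, v1) -> 177. No state change.
Op 8: read(P0, v0) -> 181. No state change.
Op 9: read(P2, v1) -> 20. No state change.
Op 10: write(P2, v0, 128). refcount(pp4)=1 -> write in place. 5 ppages; refcounts: pp0:1 pp1:2 pp2:1 pp3:1 pp4:1

yes yes yes no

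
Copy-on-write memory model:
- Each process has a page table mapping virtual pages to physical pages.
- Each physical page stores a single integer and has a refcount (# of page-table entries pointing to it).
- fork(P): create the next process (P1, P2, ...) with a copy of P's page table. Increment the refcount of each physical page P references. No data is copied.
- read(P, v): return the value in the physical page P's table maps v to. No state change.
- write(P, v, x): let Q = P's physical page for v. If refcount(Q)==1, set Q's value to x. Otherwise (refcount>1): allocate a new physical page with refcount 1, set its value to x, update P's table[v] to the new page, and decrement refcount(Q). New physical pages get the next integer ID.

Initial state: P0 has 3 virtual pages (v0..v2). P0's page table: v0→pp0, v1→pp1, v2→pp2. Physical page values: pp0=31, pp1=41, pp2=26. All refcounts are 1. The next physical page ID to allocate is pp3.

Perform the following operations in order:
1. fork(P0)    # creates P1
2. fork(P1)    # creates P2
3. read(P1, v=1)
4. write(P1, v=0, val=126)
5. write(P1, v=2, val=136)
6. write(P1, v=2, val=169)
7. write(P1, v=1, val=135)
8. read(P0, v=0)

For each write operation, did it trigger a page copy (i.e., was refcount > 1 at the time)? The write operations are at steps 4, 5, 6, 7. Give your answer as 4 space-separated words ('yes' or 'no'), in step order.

Op 1: fork(P0) -> P1. 3 ppages; refcounts: pp0:2 pp1:2 pp2:2
Op 2: fork(P1) -> P2. 3 ppages; refcounts: pp0:3 pp1:3 pp2:3
Op 3: read(P1, v1) -> 41. No state change.
Op 4: write(P1, v0, 126). refcount(pp0)=3>1 -> COPY to pp3. 4 ppages; refcounts: pp0:2 pp1:3 pp2:3 pp3:1
Op 5: write(P1, v2, 136). refcount(pp2)=3>1 -> COPY to pp4. 5 ppages; refcounts: pp0:2 pp1:3 pp2:2 pp3:1 pp4:1
Op 6: write(P1, v2, 169). refcount(pp4)=1 -> write in place. 5 ppages; refcounts: pp0:2 pp1:3 pp2:2 pp3:1 pp4:1
Op 7: write(P1, v1, 135). refcount(pp1)=3>1 -> COPY to pp5. 6 ppages; refcounts: pp0:2 pp1:2 pp2:2 pp3:1 pp4:1 pp5:1
Op 8: read(P0, v0) -> 31. No state change.

yes yes no yes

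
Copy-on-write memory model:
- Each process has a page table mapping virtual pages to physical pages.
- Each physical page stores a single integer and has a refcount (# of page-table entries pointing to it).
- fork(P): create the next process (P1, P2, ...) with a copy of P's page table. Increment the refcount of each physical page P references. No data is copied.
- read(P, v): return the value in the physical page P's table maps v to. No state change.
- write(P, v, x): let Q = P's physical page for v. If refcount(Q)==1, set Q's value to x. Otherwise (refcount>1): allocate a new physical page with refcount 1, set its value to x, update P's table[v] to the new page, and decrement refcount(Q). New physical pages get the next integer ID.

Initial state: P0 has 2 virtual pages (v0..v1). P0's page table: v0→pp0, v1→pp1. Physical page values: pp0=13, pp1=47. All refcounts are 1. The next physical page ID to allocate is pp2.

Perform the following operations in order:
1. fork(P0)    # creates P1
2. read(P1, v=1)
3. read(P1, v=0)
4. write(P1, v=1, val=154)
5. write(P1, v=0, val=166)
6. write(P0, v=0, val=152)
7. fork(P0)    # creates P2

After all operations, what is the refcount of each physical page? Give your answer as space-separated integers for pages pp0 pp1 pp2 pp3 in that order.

Answer: 2 2 1 1

Derivation:
Op 1: fork(P0) -> P1. 2 ppages; refcounts: pp0:2 pp1:2
Op 2: read(P1, v1) -> 47. No state change.
Op 3: read(P1, v0) -> 13. No state change.
Op 4: write(P1, v1, 154). refcount(pp1)=2>1 -> COPY to pp2. 3 ppages; refcounts: pp0:2 pp1:1 pp2:1
Op 5: write(P1, v0, 166). refcount(pp0)=2>1 -> COPY to pp3. 4 ppages; refcounts: pp0:1 pp1:1 pp2:1 pp3:1
Op 6: write(P0, v0, 152). refcount(pp0)=1 -> write in place. 4 ppages; refcounts: pp0:1 pp1:1 pp2:1 pp3:1
Op 7: fork(P0) -> P2. 4 ppages; refcounts: pp0:2 pp1:2 pp2:1 pp3:1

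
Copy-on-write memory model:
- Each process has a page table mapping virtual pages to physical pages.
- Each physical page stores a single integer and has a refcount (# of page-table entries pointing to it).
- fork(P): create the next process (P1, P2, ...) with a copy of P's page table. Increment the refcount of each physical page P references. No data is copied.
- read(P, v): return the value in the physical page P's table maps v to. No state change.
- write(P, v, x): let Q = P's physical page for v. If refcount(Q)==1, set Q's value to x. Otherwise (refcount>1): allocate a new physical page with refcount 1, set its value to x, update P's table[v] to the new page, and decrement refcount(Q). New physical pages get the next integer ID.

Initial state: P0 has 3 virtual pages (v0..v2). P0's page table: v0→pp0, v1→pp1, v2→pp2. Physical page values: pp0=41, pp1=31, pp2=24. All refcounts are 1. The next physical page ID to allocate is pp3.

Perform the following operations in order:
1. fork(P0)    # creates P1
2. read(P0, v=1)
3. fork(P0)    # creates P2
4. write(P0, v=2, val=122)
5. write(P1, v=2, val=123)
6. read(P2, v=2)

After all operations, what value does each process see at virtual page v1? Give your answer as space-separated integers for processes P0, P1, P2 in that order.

Answer: 31 31 31

Derivation:
Op 1: fork(P0) -> P1. 3 ppages; refcounts: pp0:2 pp1:2 pp2:2
Op 2: read(P0, v1) -> 31. No state change.
Op 3: fork(P0) -> P2. 3 ppages; refcounts: pp0:3 pp1:3 pp2:3
Op 4: write(P0, v2, 122). refcount(pp2)=3>1 -> COPY to pp3. 4 ppages; refcounts: pp0:3 pp1:3 pp2:2 pp3:1
Op 5: write(P1, v2, 123). refcount(pp2)=2>1 -> COPY to pp4. 5 ppages; refcounts: pp0:3 pp1:3 pp2:1 pp3:1 pp4:1
Op 6: read(P2, v2) -> 24. No state change.
P0: v1 -> pp1 = 31
P1: v1 -> pp1 = 31
P2: v1 -> pp1 = 31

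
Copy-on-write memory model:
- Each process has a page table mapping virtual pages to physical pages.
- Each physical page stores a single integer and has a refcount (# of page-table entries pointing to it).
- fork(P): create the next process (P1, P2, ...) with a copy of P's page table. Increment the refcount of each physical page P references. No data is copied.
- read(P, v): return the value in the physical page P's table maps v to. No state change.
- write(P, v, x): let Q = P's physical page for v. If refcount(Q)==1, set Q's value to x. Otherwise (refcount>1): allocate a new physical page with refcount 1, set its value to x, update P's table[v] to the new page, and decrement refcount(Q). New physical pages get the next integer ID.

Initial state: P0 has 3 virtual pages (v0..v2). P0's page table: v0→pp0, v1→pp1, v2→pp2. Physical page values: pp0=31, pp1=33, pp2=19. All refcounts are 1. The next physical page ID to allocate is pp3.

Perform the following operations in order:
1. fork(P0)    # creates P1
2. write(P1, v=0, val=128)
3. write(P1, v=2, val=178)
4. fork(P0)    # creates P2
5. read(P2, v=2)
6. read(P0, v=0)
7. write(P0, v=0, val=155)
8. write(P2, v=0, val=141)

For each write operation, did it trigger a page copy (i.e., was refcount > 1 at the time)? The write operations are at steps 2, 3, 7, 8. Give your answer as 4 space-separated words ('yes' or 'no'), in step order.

Op 1: fork(P0) -> P1. 3 ppages; refcounts: pp0:2 pp1:2 pp2:2
Op 2: write(P1, v0, 128). refcount(pp0)=2>1 -> COPY to pp3. 4 ppages; refcounts: pp0:1 pp1:2 pp2:2 pp3:1
Op 3: write(P1, v2, 178). refcount(pp2)=2>1 -> COPY to pp4. 5 ppages; refcounts: pp0:1 pp1:2 pp2:1 pp3:1 pp4:1
Op 4: fork(P0) -> P2. 5 ppages; refcounts: pp0:2 pp1:3 pp2:2 pp3:1 pp4:1
Op 5: read(P2, v2) -> 19. No state change.
Op 6: read(P0, v0) -> 31. No state change.
Op 7: write(P0, v0, 155). refcount(pp0)=2>1 -> COPY to pp5. 6 ppages; refcounts: pp0:1 pp1:3 pp2:2 pp3:1 pp4:1 pp5:1
Op 8: write(P2, v0, 141). refcount(pp0)=1 -> write in place. 6 ppages; refcounts: pp0:1 pp1:3 pp2:2 pp3:1 pp4:1 pp5:1

yes yes yes no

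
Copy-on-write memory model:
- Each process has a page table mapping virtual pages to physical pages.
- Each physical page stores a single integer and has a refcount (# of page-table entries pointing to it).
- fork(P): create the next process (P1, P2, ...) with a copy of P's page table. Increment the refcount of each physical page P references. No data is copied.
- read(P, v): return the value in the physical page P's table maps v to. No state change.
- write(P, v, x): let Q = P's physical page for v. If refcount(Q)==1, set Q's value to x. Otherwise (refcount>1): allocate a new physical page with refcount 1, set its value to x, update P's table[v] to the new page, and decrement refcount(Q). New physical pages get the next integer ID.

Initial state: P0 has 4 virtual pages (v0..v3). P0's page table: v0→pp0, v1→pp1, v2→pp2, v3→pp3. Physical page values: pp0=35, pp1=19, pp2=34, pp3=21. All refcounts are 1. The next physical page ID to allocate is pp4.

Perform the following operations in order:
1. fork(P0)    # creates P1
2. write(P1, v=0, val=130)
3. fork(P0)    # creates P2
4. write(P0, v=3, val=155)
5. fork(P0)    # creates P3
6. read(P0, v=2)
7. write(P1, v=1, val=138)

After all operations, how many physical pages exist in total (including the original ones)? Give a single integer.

Op 1: fork(P0) -> P1. 4 ppages; refcounts: pp0:2 pp1:2 pp2:2 pp3:2
Op 2: write(P1, v0, 130). refcount(pp0)=2>1 -> COPY to pp4. 5 ppages; refcounts: pp0:1 pp1:2 pp2:2 pp3:2 pp4:1
Op 3: fork(P0) -> P2. 5 ppages; refcounts: pp0:2 pp1:3 pp2:3 pp3:3 pp4:1
Op 4: write(P0, v3, 155). refcount(pp3)=3>1 -> COPY to pp5. 6 ppages; refcounts: pp0:2 pp1:3 pp2:3 pp3:2 pp4:1 pp5:1
Op 5: fork(P0) -> P3. 6 ppages; refcounts: pp0:3 pp1:4 pp2:4 pp3:2 pp4:1 pp5:2
Op 6: read(P0, v2) -> 34. No state change.
Op 7: write(P1, v1, 138). refcount(pp1)=4>1 -> COPY to pp6. 7 ppages; refcounts: pp0:3 pp1:3 pp2:4 pp3:2 pp4:1 pp5:2 pp6:1

Answer: 7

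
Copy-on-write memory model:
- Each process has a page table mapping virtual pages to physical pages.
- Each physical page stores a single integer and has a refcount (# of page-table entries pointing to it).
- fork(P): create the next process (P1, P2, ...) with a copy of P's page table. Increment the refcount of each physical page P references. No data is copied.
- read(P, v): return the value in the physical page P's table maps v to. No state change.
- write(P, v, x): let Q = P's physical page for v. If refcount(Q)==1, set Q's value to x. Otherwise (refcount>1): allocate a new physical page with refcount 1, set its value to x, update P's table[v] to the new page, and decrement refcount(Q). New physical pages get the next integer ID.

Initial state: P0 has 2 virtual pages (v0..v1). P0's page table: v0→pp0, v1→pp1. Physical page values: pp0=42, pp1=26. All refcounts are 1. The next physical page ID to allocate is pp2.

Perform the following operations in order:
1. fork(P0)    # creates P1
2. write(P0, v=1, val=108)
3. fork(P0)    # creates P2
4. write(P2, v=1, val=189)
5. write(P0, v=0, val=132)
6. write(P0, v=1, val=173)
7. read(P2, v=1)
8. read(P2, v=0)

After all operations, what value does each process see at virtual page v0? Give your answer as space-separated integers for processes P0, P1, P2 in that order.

Answer: 132 42 42

Derivation:
Op 1: fork(P0) -> P1. 2 ppages; refcounts: pp0:2 pp1:2
Op 2: write(P0, v1, 108). refcount(pp1)=2>1 -> COPY to pp2. 3 ppages; refcounts: pp0:2 pp1:1 pp2:1
Op 3: fork(P0) -> P2. 3 ppages; refcounts: pp0:3 pp1:1 pp2:2
Op 4: write(P2, v1, 189). refcount(pp2)=2>1 -> COPY to pp3. 4 ppages; refcounts: pp0:3 pp1:1 pp2:1 pp3:1
Op 5: write(P0, v0, 132). refcount(pp0)=3>1 -> COPY to pp4. 5 ppages; refcounts: pp0:2 pp1:1 pp2:1 pp3:1 pp4:1
Op 6: write(P0, v1, 173). refcount(pp2)=1 -> write in place. 5 ppages; refcounts: pp0:2 pp1:1 pp2:1 pp3:1 pp4:1
Op 7: read(P2, v1) -> 189. No state change.
Op 8: read(P2, v0) -> 42. No state change.
P0: v0 -> pp4 = 132
P1: v0 -> pp0 = 42
P2: v0 -> pp0 = 42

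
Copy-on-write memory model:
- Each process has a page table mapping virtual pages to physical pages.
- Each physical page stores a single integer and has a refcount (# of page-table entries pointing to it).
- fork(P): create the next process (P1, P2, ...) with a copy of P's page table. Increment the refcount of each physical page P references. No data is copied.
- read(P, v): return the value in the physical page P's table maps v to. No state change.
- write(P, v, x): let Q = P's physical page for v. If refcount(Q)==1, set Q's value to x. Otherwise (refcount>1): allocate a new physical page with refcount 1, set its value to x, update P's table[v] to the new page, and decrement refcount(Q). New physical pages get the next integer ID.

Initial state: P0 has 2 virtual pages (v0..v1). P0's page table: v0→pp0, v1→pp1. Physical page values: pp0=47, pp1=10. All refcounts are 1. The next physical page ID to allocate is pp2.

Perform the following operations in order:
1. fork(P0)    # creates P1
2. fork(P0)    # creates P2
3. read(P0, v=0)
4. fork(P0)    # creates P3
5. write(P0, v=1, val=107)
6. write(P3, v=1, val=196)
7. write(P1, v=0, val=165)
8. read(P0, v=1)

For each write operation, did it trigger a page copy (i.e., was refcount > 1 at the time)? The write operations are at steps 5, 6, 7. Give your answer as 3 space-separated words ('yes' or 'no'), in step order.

Op 1: fork(P0) -> P1. 2 ppages; refcounts: pp0:2 pp1:2
Op 2: fork(P0) -> P2. 2 ppages; refcounts: pp0:3 pp1:3
Op 3: read(P0, v0) -> 47. No state change.
Op 4: fork(P0) -> P3. 2 ppages; refcounts: pp0:4 pp1:4
Op 5: write(P0, v1, 107). refcount(pp1)=4>1 -> COPY to pp2. 3 ppages; refcounts: pp0:4 pp1:3 pp2:1
Op 6: write(P3, v1, 196). refcount(pp1)=3>1 -> COPY to pp3. 4 ppages; refcounts: pp0:4 pp1:2 pp2:1 pp3:1
Op 7: write(P1, v0, 165). refcount(pp0)=4>1 -> COPY to pp4. 5 ppages; refcounts: pp0:3 pp1:2 pp2:1 pp3:1 pp4:1
Op 8: read(P0, v1) -> 107. No state change.

yes yes yes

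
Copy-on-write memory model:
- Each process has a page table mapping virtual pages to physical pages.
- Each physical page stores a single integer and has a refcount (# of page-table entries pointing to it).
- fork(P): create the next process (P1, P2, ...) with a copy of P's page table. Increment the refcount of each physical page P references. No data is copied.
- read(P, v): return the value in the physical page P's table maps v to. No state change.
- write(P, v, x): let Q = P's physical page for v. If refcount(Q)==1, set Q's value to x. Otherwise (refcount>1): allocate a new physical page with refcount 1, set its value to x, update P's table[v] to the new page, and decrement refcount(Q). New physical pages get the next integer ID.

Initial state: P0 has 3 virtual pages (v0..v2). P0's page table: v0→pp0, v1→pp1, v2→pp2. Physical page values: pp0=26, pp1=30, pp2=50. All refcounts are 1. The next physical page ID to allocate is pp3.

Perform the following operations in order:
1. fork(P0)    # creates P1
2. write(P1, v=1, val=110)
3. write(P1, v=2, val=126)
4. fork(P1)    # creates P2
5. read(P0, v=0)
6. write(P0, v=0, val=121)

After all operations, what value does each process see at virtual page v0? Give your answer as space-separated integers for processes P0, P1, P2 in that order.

Op 1: fork(P0) -> P1. 3 ppages; refcounts: pp0:2 pp1:2 pp2:2
Op 2: write(P1, v1, 110). refcount(pp1)=2>1 -> COPY to pp3. 4 ppages; refcounts: pp0:2 pp1:1 pp2:2 pp3:1
Op 3: write(P1, v2, 126). refcount(pp2)=2>1 -> COPY to pp4. 5 ppages; refcounts: pp0:2 pp1:1 pp2:1 pp3:1 pp4:1
Op 4: fork(P1) -> P2. 5 ppages; refcounts: pp0:3 pp1:1 pp2:1 pp3:2 pp4:2
Op 5: read(P0, v0) -> 26. No state change.
Op 6: write(P0, v0, 121). refcount(pp0)=3>1 -> COPY to pp5. 6 ppages; refcounts: pp0:2 pp1:1 pp2:1 pp3:2 pp4:2 pp5:1
P0: v0 -> pp5 = 121
P1: v0 -> pp0 = 26
P2: v0 -> pp0 = 26

Answer: 121 26 26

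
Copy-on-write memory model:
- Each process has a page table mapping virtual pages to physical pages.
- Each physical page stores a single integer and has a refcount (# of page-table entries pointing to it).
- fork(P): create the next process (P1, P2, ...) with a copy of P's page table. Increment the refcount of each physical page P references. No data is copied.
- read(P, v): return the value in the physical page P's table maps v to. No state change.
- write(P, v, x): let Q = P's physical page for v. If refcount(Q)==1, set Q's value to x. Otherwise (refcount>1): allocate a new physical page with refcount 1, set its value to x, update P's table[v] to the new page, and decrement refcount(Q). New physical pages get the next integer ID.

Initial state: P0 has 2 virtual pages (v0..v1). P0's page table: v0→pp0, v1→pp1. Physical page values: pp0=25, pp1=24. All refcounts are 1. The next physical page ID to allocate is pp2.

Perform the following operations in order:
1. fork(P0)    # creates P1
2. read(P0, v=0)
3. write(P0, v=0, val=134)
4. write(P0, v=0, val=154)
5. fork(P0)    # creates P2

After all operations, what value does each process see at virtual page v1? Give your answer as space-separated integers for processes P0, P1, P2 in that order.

Answer: 24 24 24

Derivation:
Op 1: fork(P0) -> P1. 2 ppages; refcounts: pp0:2 pp1:2
Op 2: read(P0, v0) -> 25. No state change.
Op 3: write(P0, v0, 134). refcount(pp0)=2>1 -> COPY to pp2. 3 ppages; refcounts: pp0:1 pp1:2 pp2:1
Op 4: write(P0, v0, 154). refcount(pp2)=1 -> write in place. 3 ppages; refcounts: pp0:1 pp1:2 pp2:1
Op 5: fork(P0) -> P2. 3 ppages; refcounts: pp0:1 pp1:3 pp2:2
P0: v1 -> pp1 = 24
P1: v1 -> pp1 = 24
P2: v1 -> pp1 = 24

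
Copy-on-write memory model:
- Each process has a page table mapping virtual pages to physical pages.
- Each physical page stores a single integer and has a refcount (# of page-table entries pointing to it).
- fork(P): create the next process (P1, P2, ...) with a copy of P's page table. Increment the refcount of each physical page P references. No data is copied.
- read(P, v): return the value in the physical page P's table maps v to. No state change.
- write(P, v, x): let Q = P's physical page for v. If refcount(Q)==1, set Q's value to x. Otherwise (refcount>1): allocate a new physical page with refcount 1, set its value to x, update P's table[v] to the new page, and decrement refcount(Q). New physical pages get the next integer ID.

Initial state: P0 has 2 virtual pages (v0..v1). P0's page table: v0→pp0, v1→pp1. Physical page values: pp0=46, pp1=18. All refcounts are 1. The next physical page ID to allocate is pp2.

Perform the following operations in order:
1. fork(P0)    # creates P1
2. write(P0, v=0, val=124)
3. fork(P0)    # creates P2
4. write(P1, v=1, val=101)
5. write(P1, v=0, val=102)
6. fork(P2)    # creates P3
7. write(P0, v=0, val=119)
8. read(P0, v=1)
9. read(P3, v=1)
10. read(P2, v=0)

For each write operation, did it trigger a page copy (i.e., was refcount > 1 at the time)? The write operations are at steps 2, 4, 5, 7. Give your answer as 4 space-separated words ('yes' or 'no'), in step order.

Op 1: fork(P0) -> P1. 2 ppages; refcounts: pp0:2 pp1:2
Op 2: write(P0, v0, 124). refcount(pp0)=2>1 -> COPY to pp2. 3 ppages; refcounts: pp0:1 pp1:2 pp2:1
Op 3: fork(P0) -> P2. 3 ppages; refcounts: pp0:1 pp1:3 pp2:2
Op 4: write(P1, v1, 101). refcount(pp1)=3>1 -> COPY to pp3. 4 ppages; refcounts: pp0:1 pp1:2 pp2:2 pp3:1
Op 5: write(P1, v0, 102). refcount(pp0)=1 -> write in place. 4 ppages; refcounts: pp0:1 pp1:2 pp2:2 pp3:1
Op 6: fork(P2) -> P3. 4 ppages; refcounts: pp0:1 pp1:3 pp2:3 pp3:1
Op 7: write(P0, v0, 119). refcount(pp2)=3>1 -> COPY to pp4. 5 ppages; refcounts: pp0:1 pp1:3 pp2:2 pp3:1 pp4:1
Op 8: read(P0, v1) -> 18. No state change.
Op 9: read(P3, v1) -> 18. No state change.
Op 10: read(P2, v0) -> 124. No state change.

yes yes no yes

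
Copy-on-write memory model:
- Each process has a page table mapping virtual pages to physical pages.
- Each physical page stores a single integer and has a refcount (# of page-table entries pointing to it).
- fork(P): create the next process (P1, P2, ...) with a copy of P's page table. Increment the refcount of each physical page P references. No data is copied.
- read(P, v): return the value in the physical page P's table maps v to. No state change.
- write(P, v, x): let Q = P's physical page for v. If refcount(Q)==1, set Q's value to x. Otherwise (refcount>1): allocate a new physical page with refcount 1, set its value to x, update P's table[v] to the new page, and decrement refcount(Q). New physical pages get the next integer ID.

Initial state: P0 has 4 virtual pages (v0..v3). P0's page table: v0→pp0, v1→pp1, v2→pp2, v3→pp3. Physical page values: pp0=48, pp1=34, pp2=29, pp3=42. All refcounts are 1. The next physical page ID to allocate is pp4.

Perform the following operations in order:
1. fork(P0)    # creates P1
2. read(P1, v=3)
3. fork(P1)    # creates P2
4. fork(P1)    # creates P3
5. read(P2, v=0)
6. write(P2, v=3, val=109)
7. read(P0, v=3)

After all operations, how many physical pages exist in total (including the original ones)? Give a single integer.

Answer: 5

Derivation:
Op 1: fork(P0) -> P1. 4 ppages; refcounts: pp0:2 pp1:2 pp2:2 pp3:2
Op 2: read(P1, v3) -> 42. No state change.
Op 3: fork(P1) -> P2. 4 ppages; refcounts: pp0:3 pp1:3 pp2:3 pp3:3
Op 4: fork(P1) -> P3. 4 ppages; refcounts: pp0:4 pp1:4 pp2:4 pp3:4
Op 5: read(P2, v0) -> 48. No state change.
Op 6: write(P2, v3, 109). refcount(pp3)=4>1 -> COPY to pp4. 5 ppages; refcounts: pp0:4 pp1:4 pp2:4 pp3:3 pp4:1
Op 7: read(P0, v3) -> 42. No state change.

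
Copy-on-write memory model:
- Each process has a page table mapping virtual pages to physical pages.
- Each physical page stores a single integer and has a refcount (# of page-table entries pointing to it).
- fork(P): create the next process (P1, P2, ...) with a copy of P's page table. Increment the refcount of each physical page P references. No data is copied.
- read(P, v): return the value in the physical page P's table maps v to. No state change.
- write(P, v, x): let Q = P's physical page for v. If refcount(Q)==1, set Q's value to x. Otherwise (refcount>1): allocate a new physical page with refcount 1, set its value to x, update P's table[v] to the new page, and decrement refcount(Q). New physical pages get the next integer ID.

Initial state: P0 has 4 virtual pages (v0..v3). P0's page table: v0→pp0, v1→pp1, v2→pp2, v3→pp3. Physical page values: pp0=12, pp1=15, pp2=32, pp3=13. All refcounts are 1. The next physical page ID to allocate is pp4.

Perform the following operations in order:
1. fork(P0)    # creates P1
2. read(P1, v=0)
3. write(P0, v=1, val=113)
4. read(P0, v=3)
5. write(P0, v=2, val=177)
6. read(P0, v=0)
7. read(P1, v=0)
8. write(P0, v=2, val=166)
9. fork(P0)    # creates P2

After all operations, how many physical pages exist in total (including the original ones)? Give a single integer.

Op 1: fork(P0) -> P1. 4 ppages; refcounts: pp0:2 pp1:2 pp2:2 pp3:2
Op 2: read(P1, v0) -> 12. No state change.
Op 3: write(P0, v1, 113). refcount(pp1)=2>1 -> COPY to pp4. 5 ppages; refcounts: pp0:2 pp1:1 pp2:2 pp3:2 pp4:1
Op 4: read(P0, v3) -> 13. No state change.
Op 5: write(P0, v2, 177). refcount(pp2)=2>1 -> COPY to pp5. 6 ppages; refcounts: pp0:2 pp1:1 pp2:1 pp3:2 pp4:1 pp5:1
Op 6: read(P0, v0) -> 12. No state change.
Op 7: read(P1, v0) -> 12. No state change.
Op 8: write(P0, v2, 166). refcount(pp5)=1 -> write in place. 6 ppages; refcounts: pp0:2 pp1:1 pp2:1 pp3:2 pp4:1 pp5:1
Op 9: fork(P0) -> P2. 6 ppages; refcounts: pp0:3 pp1:1 pp2:1 pp3:3 pp4:2 pp5:2

Answer: 6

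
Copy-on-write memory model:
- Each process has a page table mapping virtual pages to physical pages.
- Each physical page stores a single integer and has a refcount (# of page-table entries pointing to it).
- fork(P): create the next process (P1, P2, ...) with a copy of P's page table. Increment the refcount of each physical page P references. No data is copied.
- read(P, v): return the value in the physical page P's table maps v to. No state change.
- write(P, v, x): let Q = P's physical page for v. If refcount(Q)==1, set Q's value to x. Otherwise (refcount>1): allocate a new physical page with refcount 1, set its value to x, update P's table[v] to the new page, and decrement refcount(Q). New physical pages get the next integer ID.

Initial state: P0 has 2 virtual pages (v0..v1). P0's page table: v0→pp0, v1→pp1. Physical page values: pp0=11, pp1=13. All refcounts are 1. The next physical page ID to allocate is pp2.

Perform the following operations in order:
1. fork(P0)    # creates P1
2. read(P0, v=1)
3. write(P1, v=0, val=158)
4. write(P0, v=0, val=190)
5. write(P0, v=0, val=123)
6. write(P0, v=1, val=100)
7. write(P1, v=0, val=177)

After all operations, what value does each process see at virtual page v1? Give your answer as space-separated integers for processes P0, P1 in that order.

Answer: 100 13

Derivation:
Op 1: fork(P0) -> P1. 2 ppages; refcounts: pp0:2 pp1:2
Op 2: read(P0, v1) -> 13. No state change.
Op 3: write(P1, v0, 158). refcount(pp0)=2>1 -> COPY to pp2. 3 ppages; refcounts: pp0:1 pp1:2 pp2:1
Op 4: write(P0, v0, 190). refcount(pp0)=1 -> write in place. 3 ppages; refcounts: pp0:1 pp1:2 pp2:1
Op 5: write(P0, v0, 123). refcount(pp0)=1 -> write in place. 3 ppages; refcounts: pp0:1 pp1:2 pp2:1
Op 6: write(P0, v1, 100). refcount(pp1)=2>1 -> COPY to pp3. 4 ppages; refcounts: pp0:1 pp1:1 pp2:1 pp3:1
Op 7: write(P1, v0, 177). refcount(pp2)=1 -> write in place. 4 ppages; refcounts: pp0:1 pp1:1 pp2:1 pp3:1
P0: v1 -> pp3 = 100
P1: v1 -> pp1 = 13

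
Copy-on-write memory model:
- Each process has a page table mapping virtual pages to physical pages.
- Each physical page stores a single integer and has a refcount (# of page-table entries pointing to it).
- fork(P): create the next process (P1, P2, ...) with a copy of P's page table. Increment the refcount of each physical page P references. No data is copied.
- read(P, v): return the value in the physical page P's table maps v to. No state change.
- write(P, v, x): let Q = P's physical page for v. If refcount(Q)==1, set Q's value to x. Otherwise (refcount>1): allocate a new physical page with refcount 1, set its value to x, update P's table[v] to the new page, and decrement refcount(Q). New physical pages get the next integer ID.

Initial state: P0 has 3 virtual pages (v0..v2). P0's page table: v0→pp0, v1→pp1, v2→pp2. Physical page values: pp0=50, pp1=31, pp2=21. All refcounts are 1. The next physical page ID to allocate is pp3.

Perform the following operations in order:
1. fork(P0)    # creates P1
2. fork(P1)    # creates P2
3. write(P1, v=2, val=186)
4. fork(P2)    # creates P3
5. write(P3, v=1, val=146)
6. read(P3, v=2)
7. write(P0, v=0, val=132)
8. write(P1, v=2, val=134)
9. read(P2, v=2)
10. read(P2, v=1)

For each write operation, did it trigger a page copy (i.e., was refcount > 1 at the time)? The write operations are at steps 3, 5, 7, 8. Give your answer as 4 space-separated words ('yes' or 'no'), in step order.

Op 1: fork(P0) -> P1. 3 ppages; refcounts: pp0:2 pp1:2 pp2:2
Op 2: fork(P1) -> P2. 3 ppages; refcounts: pp0:3 pp1:3 pp2:3
Op 3: write(P1, v2, 186). refcount(pp2)=3>1 -> COPY to pp3. 4 ppages; refcounts: pp0:3 pp1:3 pp2:2 pp3:1
Op 4: fork(P2) -> P3. 4 ppages; refcounts: pp0:4 pp1:4 pp2:3 pp3:1
Op 5: write(P3, v1, 146). refcount(pp1)=4>1 -> COPY to pp4. 5 ppages; refcounts: pp0:4 pp1:3 pp2:3 pp3:1 pp4:1
Op 6: read(P3, v2) -> 21. No state change.
Op 7: write(P0, v0, 132). refcount(pp0)=4>1 -> COPY to pp5. 6 ppages; refcounts: pp0:3 pp1:3 pp2:3 pp3:1 pp4:1 pp5:1
Op 8: write(P1, v2, 134). refcount(pp3)=1 -> write in place. 6 ppages; refcounts: pp0:3 pp1:3 pp2:3 pp3:1 pp4:1 pp5:1
Op 9: read(P2, v2) -> 21. No state change.
Op 10: read(P2, v1) -> 31. No state change.

yes yes yes no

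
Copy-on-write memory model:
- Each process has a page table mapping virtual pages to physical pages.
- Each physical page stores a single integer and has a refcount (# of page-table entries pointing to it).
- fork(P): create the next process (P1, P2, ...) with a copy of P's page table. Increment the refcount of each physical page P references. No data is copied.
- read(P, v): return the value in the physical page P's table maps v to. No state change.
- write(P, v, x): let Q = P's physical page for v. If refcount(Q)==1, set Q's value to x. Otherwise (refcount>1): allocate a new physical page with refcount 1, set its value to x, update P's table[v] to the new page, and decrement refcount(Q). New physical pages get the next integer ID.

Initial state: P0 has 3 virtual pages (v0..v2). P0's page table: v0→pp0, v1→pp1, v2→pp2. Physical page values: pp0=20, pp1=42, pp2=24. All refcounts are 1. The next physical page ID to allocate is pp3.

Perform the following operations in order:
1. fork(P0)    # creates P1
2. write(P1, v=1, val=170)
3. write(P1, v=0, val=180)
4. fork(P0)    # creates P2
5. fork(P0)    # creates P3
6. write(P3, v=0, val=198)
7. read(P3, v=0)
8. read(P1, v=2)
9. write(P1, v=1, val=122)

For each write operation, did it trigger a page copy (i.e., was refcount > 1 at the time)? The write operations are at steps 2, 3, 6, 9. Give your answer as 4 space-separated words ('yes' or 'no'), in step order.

Op 1: fork(P0) -> P1. 3 ppages; refcounts: pp0:2 pp1:2 pp2:2
Op 2: write(P1, v1, 170). refcount(pp1)=2>1 -> COPY to pp3. 4 ppages; refcounts: pp0:2 pp1:1 pp2:2 pp3:1
Op 3: write(P1, v0, 180). refcount(pp0)=2>1 -> COPY to pp4. 5 ppages; refcounts: pp0:1 pp1:1 pp2:2 pp3:1 pp4:1
Op 4: fork(P0) -> P2. 5 ppages; refcounts: pp0:2 pp1:2 pp2:3 pp3:1 pp4:1
Op 5: fork(P0) -> P3. 5 ppages; refcounts: pp0:3 pp1:3 pp2:4 pp3:1 pp4:1
Op 6: write(P3, v0, 198). refcount(pp0)=3>1 -> COPY to pp5. 6 ppages; refcounts: pp0:2 pp1:3 pp2:4 pp3:1 pp4:1 pp5:1
Op 7: read(P3, v0) -> 198. No state change.
Op 8: read(P1, v2) -> 24. No state change.
Op 9: write(P1, v1, 122). refcount(pp3)=1 -> write in place. 6 ppages; refcounts: pp0:2 pp1:3 pp2:4 pp3:1 pp4:1 pp5:1

yes yes yes no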